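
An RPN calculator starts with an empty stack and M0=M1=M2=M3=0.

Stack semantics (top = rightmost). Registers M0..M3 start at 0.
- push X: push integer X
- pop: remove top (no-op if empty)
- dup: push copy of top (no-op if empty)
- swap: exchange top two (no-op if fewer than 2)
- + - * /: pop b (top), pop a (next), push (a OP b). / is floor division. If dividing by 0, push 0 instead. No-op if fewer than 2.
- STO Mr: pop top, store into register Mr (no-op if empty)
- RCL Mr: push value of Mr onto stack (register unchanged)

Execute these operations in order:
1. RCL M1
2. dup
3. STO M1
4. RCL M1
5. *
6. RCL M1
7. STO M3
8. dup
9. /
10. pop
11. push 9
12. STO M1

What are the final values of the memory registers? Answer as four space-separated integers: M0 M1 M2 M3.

After op 1 (RCL M1): stack=[0] mem=[0,0,0,0]
After op 2 (dup): stack=[0,0] mem=[0,0,0,0]
After op 3 (STO M1): stack=[0] mem=[0,0,0,0]
After op 4 (RCL M1): stack=[0,0] mem=[0,0,0,0]
After op 5 (*): stack=[0] mem=[0,0,0,0]
After op 6 (RCL M1): stack=[0,0] mem=[0,0,0,0]
After op 7 (STO M3): stack=[0] mem=[0,0,0,0]
After op 8 (dup): stack=[0,0] mem=[0,0,0,0]
After op 9 (/): stack=[0] mem=[0,0,0,0]
After op 10 (pop): stack=[empty] mem=[0,0,0,0]
After op 11 (push 9): stack=[9] mem=[0,0,0,0]
After op 12 (STO M1): stack=[empty] mem=[0,9,0,0]

Answer: 0 9 0 0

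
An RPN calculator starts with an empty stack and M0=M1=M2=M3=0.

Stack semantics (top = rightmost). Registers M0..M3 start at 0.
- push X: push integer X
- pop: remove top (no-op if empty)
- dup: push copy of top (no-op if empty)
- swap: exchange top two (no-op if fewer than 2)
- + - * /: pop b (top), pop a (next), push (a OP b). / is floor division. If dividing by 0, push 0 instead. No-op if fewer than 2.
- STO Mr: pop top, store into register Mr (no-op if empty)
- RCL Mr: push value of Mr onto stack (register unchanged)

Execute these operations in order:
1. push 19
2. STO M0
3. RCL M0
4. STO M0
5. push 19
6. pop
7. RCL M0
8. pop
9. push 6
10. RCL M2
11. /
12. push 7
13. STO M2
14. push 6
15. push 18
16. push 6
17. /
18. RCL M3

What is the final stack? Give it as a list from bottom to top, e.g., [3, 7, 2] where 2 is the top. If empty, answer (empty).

Answer: [0, 6, 3, 0]

Derivation:
After op 1 (push 19): stack=[19] mem=[0,0,0,0]
After op 2 (STO M0): stack=[empty] mem=[19,0,0,0]
After op 3 (RCL M0): stack=[19] mem=[19,0,0,0]
After op 4 (STO M0): stack=[empty] mem=[19,0,0,0]
After op 5 (push 19): stack=[19] mem=[19,0,0,0]
After op 6 (pop): stack=[empty] mem=[19,0,0,0]
After op 7 (RCL M0): stack=[19] mem=[19,0,0,0]
After op 8 (pop): stack=[empty] mem=[19,0,0,0]
After op 9 (push 6): stack=[6] mem=[19,0,0,0]
After op 10 (RCL M2): stack=[6,0] mem=[19,0,0,0]
After op 11 (/): stack=[0] mem=[19,0,0,0]
After op 12 (push 7): stack=[0,7] mem=[19,0,0,0]
After op 13 (STO M2): stack=[0] mem=[19,0,7,0]
After op 14 (push 6): stack=[0,6] mem=[19,0,7,0]
After op 15 (push 18): stack=[0,6,18] mem=[19,0,7,0]
After op 16 (push 6): stack=[0,6,18,6] mem=[19,0,7,0]
After op 17 (/): stack=[0,6,3] mem=[19,0,7,0]
After op 18 (RCL M3): stack=[0,6,3,0] mem=[19,0,7,0]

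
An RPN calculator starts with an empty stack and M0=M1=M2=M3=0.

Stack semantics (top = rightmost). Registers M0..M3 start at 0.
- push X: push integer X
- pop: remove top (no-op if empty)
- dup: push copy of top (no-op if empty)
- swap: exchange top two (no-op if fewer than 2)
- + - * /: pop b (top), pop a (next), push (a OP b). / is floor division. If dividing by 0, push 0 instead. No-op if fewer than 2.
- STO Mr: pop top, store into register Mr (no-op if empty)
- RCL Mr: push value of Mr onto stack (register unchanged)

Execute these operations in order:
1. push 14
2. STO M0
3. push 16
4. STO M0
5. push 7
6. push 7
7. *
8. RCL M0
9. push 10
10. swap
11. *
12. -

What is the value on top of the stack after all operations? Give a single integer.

Answer: -111

Derivation:
After op 1 (push 14): stack=[14] mem=[0,0,0,0]
After op 2 (STO M0): stack=[empty] mem=[14,0,0,0]
After op 3 (push 16): stack=[16] mem=[14,0,0,0]
After op 4 (STO M0): stack=[empty] mem=[16,0,0,0]
After op 5 (push 7): stack=[7] mem=[16,0,0,0]
After op 6 (push 7): stack=[7,7] mem=[16,0,0,0]
After op 7 (*): stack=[49] mem=[16,0,0,0]
After op 8 (RCL M0): stack=[49,16] mem=[16,0,0,0]
After op 9 (push 10): stack=[49,16,10] mem=[16,0,0,0]
After op 10 (swap): stack=[49,10,16] mem=[16,0,0,0]
After op 11 (*): stack=[49,160] mem=[16,0,0,0]
After op 12 (-): stack=[-111] mem=[16,0,0,0]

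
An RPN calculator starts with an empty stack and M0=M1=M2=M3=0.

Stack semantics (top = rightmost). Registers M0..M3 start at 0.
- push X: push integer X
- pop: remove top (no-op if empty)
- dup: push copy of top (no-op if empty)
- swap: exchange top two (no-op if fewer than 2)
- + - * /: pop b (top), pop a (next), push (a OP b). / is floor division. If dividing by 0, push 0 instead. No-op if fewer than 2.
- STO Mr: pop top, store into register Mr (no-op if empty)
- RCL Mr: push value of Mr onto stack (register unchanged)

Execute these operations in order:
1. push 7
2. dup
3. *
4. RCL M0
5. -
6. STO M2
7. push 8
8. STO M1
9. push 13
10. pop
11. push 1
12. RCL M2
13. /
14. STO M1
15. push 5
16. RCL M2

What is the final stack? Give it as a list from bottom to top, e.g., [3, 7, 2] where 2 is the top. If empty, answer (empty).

Answer: [5, 49]

Derivation:
After op 1 (push 7): stack=[7] mem=[0,0,0,0]
After op 2 (dup): stack=[7,7] mem=[0,0,0,0]
After op 3 (*): stack=[49] mem=[0,0,0,0]
After op 4 (RCL M0): stack=[49,0] mem=[0,0,0,0]
After op 5 (-): stack=[49] mem=[0,0,0,0]
After op 6 (STO M2): stack=[empty] mem=[0,0,49,0]
After op 7 (push 8): stack=[8] mem=[0,0,49,0]
After op 8 (STO M1): stack=[empty] mem=[0,8,49,0]
After op 9 (push 13): stack=[13] mem=[0,8,49,0]
After op 10 (pop): stack=[empty] mem=[0,8,49,0]
After op 11 (push 1): stack=[1] mem=[0,8,49,0]
After op 12 (RCL M2): stack=[1,49] mem=[0,8,49,0]
After op 13 (/): stack=[0] mem=[0,8,49,0]
After op 14 (STO M1): stack=[empty] mem=[0,0,49,0]
After op 15 (push 5): stack=[5] mem=[0,0,49,0]
After op 16 (RCL M2): stack=[5,49] mem=[0,0,49,0]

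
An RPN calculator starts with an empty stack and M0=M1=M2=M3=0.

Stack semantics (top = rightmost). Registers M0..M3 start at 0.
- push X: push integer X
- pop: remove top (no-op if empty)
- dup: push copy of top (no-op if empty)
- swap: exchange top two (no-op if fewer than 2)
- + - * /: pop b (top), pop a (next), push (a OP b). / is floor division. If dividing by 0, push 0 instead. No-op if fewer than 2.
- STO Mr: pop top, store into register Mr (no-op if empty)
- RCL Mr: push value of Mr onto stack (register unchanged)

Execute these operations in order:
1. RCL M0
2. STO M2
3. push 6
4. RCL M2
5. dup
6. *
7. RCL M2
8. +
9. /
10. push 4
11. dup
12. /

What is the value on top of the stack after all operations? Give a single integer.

After op 1 (RCL M0): stack=[0] mem=[0,0,0,0]
After op 2 (STO M2): stack=[empty] mem=[0,0,0,0]
After op 3 (push 6): stack=[6] mem=[0,0,0,0]
After op 4 (RCL M2): stack=[6,0] mem=[0,0,0,0]
After op 5 (dup): stack=[6,0,0] mem=[0,0,0,0]
After op 6 (*): stack=[6,0] mem=[0,0,0,0]
After op 7 (RCL M2): stack=[6,0,0] mem=[0,0,0,0]
After op 8 (+): stack=[6,0] mem=[0,0,0,0]
After op 9 (/): stack=[0] mem=[0,0,0,0]
After op 10 (push 4): stack=[0,4] mem=[0,0,0,0]
After op 11 (dup): stack=[0,4,4] mem=[0,0,0,0]
After op 12 (/): stack=[0,1] mem=[0,0,0,0]

Answer: 1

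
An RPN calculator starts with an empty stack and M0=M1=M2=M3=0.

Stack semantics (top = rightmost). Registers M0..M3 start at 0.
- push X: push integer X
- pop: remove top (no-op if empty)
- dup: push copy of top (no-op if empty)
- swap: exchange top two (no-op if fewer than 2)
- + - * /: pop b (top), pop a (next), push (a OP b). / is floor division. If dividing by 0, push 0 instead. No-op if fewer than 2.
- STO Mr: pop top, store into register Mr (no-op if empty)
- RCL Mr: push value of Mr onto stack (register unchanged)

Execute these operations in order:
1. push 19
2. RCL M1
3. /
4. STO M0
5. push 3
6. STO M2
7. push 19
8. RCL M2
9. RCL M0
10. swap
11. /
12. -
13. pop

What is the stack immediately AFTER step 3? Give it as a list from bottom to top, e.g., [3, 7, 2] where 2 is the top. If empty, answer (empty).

After op 1 (push 19): stack=[19] mem=[0,0,0,0]
After op 2 (RCL M1): stack=[19,0] mem=[0,0,0,0]
After op 3 (/): stack=[0] mem=[0,0,0,0]

[0]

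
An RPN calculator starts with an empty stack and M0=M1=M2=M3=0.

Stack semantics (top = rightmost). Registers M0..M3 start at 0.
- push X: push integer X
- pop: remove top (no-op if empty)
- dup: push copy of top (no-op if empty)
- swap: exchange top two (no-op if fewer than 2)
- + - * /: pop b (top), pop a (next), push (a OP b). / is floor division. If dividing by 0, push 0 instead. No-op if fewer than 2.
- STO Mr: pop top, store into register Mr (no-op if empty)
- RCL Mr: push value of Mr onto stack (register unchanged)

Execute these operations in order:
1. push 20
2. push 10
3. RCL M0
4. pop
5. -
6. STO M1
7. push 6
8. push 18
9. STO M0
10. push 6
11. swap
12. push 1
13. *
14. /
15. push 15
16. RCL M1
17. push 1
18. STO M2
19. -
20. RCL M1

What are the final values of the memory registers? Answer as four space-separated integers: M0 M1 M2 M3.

Answer: 18 10 1 0

Derivation:
After op 1 (push 20): stack=[20] mem=[0,0,0,0]
After op 2 (push 10): stack=[20,10] mem=[0,0,0,0]
After op 3 (RCL M0): stack=[20,10,0] mem=[0,0,0,0]
After op 4 (pop): stack=[20,10] mem=[0,0,0,0]
After op 5 (-): stack=[10] mem=[0,0,0,0]
After op 6 (STO M1): stack=[empty] mem=[0,10,0,0]
After op 7 (push 6): stack=[6] mem=[0,10,0,0]
After op 8 (push 18): stack=[6,18] mem=[0,10,0,0]
After op 9 (STO M0): stack=[6] mem=[18,10,0,0]
After op 10 (push 6): stack=[6,6] mem=[18,10,0,0]
After op 11 (swap): stack=[6,6] mem=[18,10,0,0]
After op 12 (push 1): stack=[6,6,1] mem=[18,10,0,0]
After op 13 (*): stack=[6,6] mem=[18,10,0,0]
After op 14 (/): stack=[1] mem=[18,10,0,0]
After op 15 (push 15): stack=[1,15] mem=[18,10,0,0]
After op 16 (RCL M1): stack=[1,15,10] mem=[18,10,0,0]
After op 17 (push 1): stack=[1,15,10,1] mem=[18,10,0,0]
After op 18 (STO M2): stack=[1,15,10] mem=[18,10,1,0]
After op 19 (-): stack=[1,5] mem=[18,10,1,0]
After op 20 (RCL M1): stack=[1,5,10] mem=[18,10,1,0]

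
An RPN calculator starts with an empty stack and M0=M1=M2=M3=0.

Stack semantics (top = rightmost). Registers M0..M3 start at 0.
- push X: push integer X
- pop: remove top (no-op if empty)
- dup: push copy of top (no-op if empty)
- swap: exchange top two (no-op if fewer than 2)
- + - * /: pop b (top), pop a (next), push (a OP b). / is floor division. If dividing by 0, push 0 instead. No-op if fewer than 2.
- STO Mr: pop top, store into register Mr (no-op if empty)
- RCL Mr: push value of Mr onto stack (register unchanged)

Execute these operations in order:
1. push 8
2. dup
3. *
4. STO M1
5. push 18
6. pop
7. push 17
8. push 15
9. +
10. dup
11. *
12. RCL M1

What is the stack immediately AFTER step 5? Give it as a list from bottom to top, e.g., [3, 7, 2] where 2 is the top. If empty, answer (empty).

After op 1 (push 8): stack=[8] mem=[0,0,0,0]
After op 2 (dup): stack=[8,8] mem=[0,0,0,0]
After op 3 (*): stack=[64] mem=[0,0,0,0]
After op 4 (STO M1): stack=[empty] mem=[0,64,0,0]
After op 5 (push 18): stack=[18] mem=[0,64,0,0]

[18]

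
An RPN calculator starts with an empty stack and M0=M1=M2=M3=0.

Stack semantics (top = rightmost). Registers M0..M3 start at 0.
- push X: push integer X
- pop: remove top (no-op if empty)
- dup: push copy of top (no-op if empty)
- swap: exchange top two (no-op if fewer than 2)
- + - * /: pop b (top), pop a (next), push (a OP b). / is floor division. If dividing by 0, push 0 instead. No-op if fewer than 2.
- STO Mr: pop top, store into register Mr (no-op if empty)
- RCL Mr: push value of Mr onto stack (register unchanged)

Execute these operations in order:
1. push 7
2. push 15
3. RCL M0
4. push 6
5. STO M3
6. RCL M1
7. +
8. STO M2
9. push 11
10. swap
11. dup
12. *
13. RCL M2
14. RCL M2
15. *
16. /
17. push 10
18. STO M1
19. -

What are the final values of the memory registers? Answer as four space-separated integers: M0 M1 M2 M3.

After op 1 (push 7): stack=[7] mem=[0,0,0,0]
After op 2 (push 15): stack=[7,15] mem=[0,0,0,0]
After op 3 (RCL M0): stack=[7,15,0] mem=[0,0,0,0]
After op 4 (push 6): stack=[7,15,0,6] mem=[0,0,0,0]
After op 5 (STO M3): stack=[7,15,0] mem=[0,0,0,6]
After op 6 (RCL M1): stack=[7,15,0,0] mem=[0,0,0,6]
After op 7 (+): stack=[7,15,0] mem=[0,0,0,6]
After op 8 (STO M2): stack=[7,15] mem=[0,0,0,6]
After op 9 (push 11): stack=[7,15,11] mem=[0,0,0,6]
After op 10 (swap): stack=[7,11,15] mem=[0,0,0,6]
After op 11 (dup): stack=[7,11,15,15] mem=[0,0,0,6]
After op 12 (*): stack=[7,11,225] mem=[0,0,0,6]
After op 13 (RCL M2): stack=[7,11,225,0] mem=[0,0,0,6]
After op 14 (RCL M2): stack=[7,11,225,0,0] mem=[0,0,0,6]
After op 15 (*): stack=[7,11,225,0] mem=[0,0,0,6]
After op 16 (/): stack=[7,11,0] mem=[0,0,0,6]
After op 17 (push 10): stack=[7,11,0,10] mem=[0,0,0,6]
After op 18 (STO M1): stack=[7,11,0] mem=[0,10,0,6]
After op 19 (-): stack=[7,11] mem=[0,10,0,6]

Answer: 0 10 0 6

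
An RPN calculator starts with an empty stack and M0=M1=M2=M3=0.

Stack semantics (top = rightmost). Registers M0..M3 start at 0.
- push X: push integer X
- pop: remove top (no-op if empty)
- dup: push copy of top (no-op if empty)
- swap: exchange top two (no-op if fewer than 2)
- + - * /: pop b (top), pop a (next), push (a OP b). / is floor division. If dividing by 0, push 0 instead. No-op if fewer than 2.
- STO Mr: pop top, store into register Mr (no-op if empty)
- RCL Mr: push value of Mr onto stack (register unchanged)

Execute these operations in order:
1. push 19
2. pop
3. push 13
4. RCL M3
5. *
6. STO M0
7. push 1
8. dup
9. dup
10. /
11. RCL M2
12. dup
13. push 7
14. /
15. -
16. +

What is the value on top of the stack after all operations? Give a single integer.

Answer: 1

Derivation:
After op 1 (push 19): stack=[19] mem=[0,0,0,0]
After op 2 (pop): stack=[empty] mem=[0,0,0,0]
After op 3 (push 13): stack=[13] mem=[0,0,0,0]
After op 4 (RCL M3): stack=[13,0] mem=[0,0,0,0]
After op 5 (*): stack=[0] mem=[0,0,0,0]
After op 6 (STO M0): stack=[empty] mem=[0,0,0,0]
After op 7 (push 1): stack=[1] mem=[0,0,0,0]
After op 8 (dup): stack=[1,1] mem=[0,0,0,0]
After op 9 (dup): stack=[1,1,1] mem=[0,0,0,0]
After op 10 (/): stack=[1,1] mem=[0,0,0,0]
After op 11 (RCL M2): stack=[1,1,0] mem=[0,0,0,0]
After op 12 (dup): stack=[1,1,0,0] mem=[0,0,0,0]
After op 13 (push 7): stack=[1,1,0,0,7] mem=[0,0,0,0]
After op 14 (/): stack=[1,1,0,0] mem=[0,0,0,0]
After op 15 (-): stack=[1,1,0] mem=[0,0,0,0]
After op 16 (+): stack=[1,1] mem=[0,0,0,0]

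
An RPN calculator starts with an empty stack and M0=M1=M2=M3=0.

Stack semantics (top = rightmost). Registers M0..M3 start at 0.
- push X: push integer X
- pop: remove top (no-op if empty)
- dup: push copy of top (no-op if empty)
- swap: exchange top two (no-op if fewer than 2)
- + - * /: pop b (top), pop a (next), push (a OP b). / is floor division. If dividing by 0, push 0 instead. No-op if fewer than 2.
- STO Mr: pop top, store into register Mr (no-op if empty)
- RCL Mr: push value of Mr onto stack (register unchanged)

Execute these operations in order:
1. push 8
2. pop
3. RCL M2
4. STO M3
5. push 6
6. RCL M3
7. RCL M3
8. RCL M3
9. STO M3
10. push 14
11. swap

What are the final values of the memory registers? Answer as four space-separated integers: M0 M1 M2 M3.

Answer: 0 0 0 0

Derivation:
After op 1 (push 8): stack=[8] mem=[0,0,0,0]
After op 2 (pop): stack=[empty] mem=[0,0,0,0]
After op 3 (RCL M2): stack=[0] mem=[0,0,0,0]
After op 4 (STO M3): stack=[empty] mem=[0,0,0,0]
After op 5 (push 6): stack=[6] mem=[0,0,0,0]
After op 6 (RCL M3): stack=[6,0] mem=[0,0,0,0]
After op 7 (RCL M3): stack=[6,0,0] mem=[0,0,0,0]
After op 8 (RCL M3): stack=[6,0,0,0] mem=[0,0,0,0]
After op 9 (STO M3): stack=[6,0,0] mem=[0,0,0,0]
After op 10 (push 14): stack=[6,0,0,14] mem=[0,0,0,0]
After op 11 (swap): stack=[6,0,14,0] mem=[0,0,0,0]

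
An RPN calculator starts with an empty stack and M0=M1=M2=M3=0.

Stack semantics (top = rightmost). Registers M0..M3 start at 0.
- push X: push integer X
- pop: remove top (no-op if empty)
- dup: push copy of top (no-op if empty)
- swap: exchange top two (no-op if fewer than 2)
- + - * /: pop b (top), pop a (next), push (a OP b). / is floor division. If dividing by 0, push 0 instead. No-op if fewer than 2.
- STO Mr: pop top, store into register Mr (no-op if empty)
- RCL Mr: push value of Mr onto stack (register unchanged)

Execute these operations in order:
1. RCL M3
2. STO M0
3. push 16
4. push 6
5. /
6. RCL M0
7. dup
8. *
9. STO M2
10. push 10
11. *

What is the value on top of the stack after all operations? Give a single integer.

After op 1 (RCL M3): stack=[0] mem=[0,0,0,0]
After op 2 (STO M0): stack=[empty] mem=[0,0,0,0]
After op 3 (push 16): stack=[16] mem=[0,0,0,0]
After op 4 (push 6): stack=[16,6] mem=[0,0,0,0]
After op 5 (/): stack=[2] mem=[0,0,0,0]
After op 6 (RCL M0): stack=[2,0] mem=[0,0,0,0]
After op 7 (dup): stack=[2,0,0] mem=[0,0,0,0]
After op 8 (*): stack=[2,0] mem=[0,0,0,0]
After op 9 (STO M2): stack=[2] mem=[0,0,0,0]
After op 10 (push 10): stack=[2,10] mem=[0,0,0,0]
After op 11 (*): stack=[20] mem=[0,0,0,0]

Answer: 20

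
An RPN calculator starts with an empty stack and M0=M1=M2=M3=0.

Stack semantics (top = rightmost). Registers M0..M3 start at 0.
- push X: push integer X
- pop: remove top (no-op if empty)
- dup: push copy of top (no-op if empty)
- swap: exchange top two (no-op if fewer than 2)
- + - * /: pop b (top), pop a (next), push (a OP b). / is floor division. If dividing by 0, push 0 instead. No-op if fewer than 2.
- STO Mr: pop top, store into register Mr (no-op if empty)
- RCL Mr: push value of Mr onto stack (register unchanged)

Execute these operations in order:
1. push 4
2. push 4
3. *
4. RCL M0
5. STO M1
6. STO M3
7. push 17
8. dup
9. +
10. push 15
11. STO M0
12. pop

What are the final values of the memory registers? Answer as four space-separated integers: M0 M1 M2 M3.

After op 1 (push 4): stack=[4] mem=[0,0,0,0]
After op 2 (push 4): stack=[4,4] mem=[0,0,0,0]
After op 3 (*): stack=[16] mem=[0,0,0,0]
After op 4 (RCL M0): stack=[16,0] mem=[0,0,0,0]
After op 5 (STO M1): stack=[16] mem=[0,0,0,0]
After op 6 (STO M3): stack=[empty] mem=[0,0,0,16]
After op 7 (push 17): stack=[17] mem=[0,0,0,16]
After op 8 (dup): stack=[17,17] mem=[0,0,0,16]
After op 9 (+): stack=[34] mem=[0,0,0,16]
After op 10 (push 15): stack=[34,15] mem=[0,0,0,16]
After op 11 (STO M0): stack=[34] mem=[15,0,0,16]
After op 12 (pop): stack=[empty] mem=[15,0,0,16]

Answer: 15 0 0 16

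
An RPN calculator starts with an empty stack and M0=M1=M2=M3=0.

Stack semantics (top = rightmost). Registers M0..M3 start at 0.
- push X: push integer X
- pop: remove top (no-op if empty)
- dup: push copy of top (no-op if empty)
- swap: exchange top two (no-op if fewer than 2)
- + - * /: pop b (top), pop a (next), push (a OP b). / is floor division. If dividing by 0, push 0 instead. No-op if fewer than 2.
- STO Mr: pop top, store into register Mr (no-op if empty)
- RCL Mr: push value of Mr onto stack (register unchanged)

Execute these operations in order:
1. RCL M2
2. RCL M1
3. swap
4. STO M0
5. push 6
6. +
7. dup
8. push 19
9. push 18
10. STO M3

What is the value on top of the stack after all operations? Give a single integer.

After op 1 (RCL M2): stack=[0] mem=[0,0,0,0]
After op 2 (RCL M1): stack=[0,0] mem=[0,0,0,0]
After op 3 (swap): stack=[0,0] mem=[0,0,0,0]
After op 4 (STO M0): stack=[0] mem=[0,0,0,0]
After op 5 (push 6): stack=[0,6] mem=[0,0,0,0]
After op 6 (+): stack=[6] mem=[0,0,0,0]
After op 7 (dup): stack=[6,6] mem=[0,0,0,0]
After op 8 (push 19): stack=[6,6,19] mem=[0,0,0,0]
After op 9 (push 18): stack=[6,6,19,18] mem=[0,0,0,0]
After op 10 (STO M3): stack=[6,6,19] mem=[0,0,0,18]

Answer: 19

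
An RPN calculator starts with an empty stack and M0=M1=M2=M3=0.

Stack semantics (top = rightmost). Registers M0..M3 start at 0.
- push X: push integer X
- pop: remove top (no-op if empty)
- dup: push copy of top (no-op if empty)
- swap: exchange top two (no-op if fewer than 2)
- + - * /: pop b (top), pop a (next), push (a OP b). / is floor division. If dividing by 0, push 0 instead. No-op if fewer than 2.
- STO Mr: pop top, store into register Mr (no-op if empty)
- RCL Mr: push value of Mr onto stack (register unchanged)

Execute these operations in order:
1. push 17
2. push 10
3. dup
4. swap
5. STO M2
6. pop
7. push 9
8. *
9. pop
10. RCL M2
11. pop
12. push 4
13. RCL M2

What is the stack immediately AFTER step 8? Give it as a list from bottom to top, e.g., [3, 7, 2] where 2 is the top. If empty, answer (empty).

After op 1 (push 17): stack=[17] mem=[0,0,0,0]
After op 2 (push 10): stack=[17,10] mem=[0,0,0,0]
After op 3 (dup): stack=[17,10,10] mem=[0,0,0,0]
After op 4 (swap): stack=[17,10,10] mem=[0,0,0,0]
After op 5 (STO M2): stack=[17,10] mem=[0,0,10,0]
After op 6 (pop): stack=[17] mem=[0,0,10,0]
After op 7 (push 9): stack=[17,9] mem=[0,0,10,0]
After op 8 (*): stack=[153] mem=[0,0,10,0]

[153]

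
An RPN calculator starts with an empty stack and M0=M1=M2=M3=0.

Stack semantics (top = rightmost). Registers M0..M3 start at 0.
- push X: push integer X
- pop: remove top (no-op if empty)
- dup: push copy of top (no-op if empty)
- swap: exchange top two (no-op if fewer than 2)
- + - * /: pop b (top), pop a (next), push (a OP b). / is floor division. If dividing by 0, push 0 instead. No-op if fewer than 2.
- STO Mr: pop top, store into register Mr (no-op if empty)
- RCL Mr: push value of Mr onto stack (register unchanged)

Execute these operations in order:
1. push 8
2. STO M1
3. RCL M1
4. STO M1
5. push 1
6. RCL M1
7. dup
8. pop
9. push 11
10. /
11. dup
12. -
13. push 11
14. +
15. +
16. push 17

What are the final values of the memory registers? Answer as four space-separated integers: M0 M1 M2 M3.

Answer: 0 8 0 0

Derivation:
After op 1 (push 8): stack=[8] mem=[0,0,0,0]
After op 2 (STO M1): stack=[empty] mem=[0,8,0,0]
After op 3 (RCL M1): stack=[8] mem=[0,8,0,0]
After op 4 (STO M1): stack=[empty] mem=[0,8,0,0]
After op 5 (push 1): stack=[1] mem=[0,8,0,0]
After op 6 (RCL M1): stack=[1,8] mem=[0,8,0,0]
After op 7 (dup): stack=[1,8,8] mem=[0,8,0,0]
After op 8 (pop): stack=[1,8] mem=[0,8,0,0]
After op 9 (push 11): stack=[1,8,11] mem=[0,8,0,0]
After op 10 (/): stack=[1,0] mem=[0,8,0,0]
After op 11 (dup): stack=[1,0,0] mem=[0,8,0,0]
After op 12 (-): stack=[1,0] mem=[0,8,0,0]
After op 13 (push 11): stack=[1,0,11] mem=[0,8,0,0]
After op 14 (+): stack=[1,11] mem=[0,8,0,0]
After op 15 (+): stack=[12] mem=[0,8,0,0]
After op 16 (push 17): stack=[12,17] mem=[0,8,0,0]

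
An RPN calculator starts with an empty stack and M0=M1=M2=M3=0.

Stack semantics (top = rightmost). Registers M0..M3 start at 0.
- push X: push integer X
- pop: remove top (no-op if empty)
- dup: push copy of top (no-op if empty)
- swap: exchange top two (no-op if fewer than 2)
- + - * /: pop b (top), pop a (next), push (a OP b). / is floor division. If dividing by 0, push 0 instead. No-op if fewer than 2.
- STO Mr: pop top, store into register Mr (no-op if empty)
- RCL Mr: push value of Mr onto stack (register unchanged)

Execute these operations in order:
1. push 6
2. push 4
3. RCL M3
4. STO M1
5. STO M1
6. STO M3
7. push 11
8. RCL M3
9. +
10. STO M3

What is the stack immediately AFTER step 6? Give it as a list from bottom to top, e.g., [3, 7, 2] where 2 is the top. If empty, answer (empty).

After op 1 (push 6): stack=[6] mem=[0,0,0,0]
After op 2 (push 4): stack=[6,4] mem=[0,0,0,0]
After op 3 (RCL M3): stack=[6,4,0] mem=[0,0,0,0]
After op 4 (STO M1): stack=[6,4] mem=[0,0,0,0]
After op 5 (STO M1): stack=[6] mem=[0,4,0,0]
After op 6 (STO M3): stack=[empty] mem=[0,4,0,6]

(empty)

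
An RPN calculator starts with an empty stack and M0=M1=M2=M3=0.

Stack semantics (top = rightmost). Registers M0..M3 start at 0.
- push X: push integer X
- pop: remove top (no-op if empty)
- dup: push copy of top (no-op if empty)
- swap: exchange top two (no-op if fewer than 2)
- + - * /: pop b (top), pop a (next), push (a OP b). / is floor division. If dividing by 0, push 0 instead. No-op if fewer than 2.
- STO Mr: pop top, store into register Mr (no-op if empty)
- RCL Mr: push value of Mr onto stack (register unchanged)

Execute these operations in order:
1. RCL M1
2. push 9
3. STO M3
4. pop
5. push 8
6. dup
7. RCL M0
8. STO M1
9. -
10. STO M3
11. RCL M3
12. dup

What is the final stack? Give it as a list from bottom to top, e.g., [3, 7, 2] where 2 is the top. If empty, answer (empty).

After op 1 (RCL M1): stack=[0] mem=[0,0,0,0]
After op 2 (push 9): stack=[0,9] mem=[0,0,0,0]
After op 3 (STO M3): stack=[0] mem=[0,0,0,9]
After op 4 (pop): stack=[empty] mem=[0,0,0,9]
After op 5 (push 8): stack=[8] mem=[0,0,0,9]
After op 6 (dup): stack=[8,8] mem=[0,0,0,9]
After op 7 (RCL M0): stack=[8,8,0] mem=[0,0,0,9]
After op 8 (STO M1): stack=[8,8] mem=[0,0,0,9]
After op 9 (-): stack=[0] mem=[0,0,0,9]
After op 10 (STO M3): stack=[empty] mem=[0,0,0,0]
After op 11 (RCL M3): stack=[0] mem=[0,0,0,0]
After op 12 (dup): stack=[0,0] mem=[0,0,0,0]

Answer: [0, 0]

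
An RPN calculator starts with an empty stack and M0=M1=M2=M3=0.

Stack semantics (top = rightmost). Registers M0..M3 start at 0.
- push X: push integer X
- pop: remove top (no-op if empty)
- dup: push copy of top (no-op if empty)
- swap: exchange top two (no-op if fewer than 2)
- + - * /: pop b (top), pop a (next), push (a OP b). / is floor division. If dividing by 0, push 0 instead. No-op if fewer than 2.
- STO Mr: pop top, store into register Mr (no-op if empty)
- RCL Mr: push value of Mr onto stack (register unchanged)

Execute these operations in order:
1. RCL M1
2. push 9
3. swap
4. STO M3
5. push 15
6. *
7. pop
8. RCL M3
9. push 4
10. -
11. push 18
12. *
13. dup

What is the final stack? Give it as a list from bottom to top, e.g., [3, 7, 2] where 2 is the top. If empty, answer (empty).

Answer: [-72, -72]

Derivation:
After op 1 (RCL M1): stack=[0] mem=[0,0,0,0]
After op 2 (push 9): stack=[0,9] mem=[0,0,0,0]
After op 3 (swap): stack=[9,0] mem=[0,0,0,0]
After op 4 (STO M3): stack=[9] mem=[0,0,0,0]
After op 5 (push 15): stack=[9,15] mem=[0,0,0,0]
After op 6 (*): stack=[135] mem=[0,0,0,0]
After op 7 (pop): stack=[empty] mem=[0,0,0,0]
After op 8 (RCL M3): stack=[0] mem=[0,0,0,0]
After op 9 (push 4): stack=[0,4] mem=[0,0,0,0]
After op 10 (-): stack=[-4] mem=[0,0,0,0]
After op 11 (push 18): stack=[-4,18] mem=[0,0,0,0]
After op 12 (*): stack=[-72] mem=[0,0,0,0]
After op 13 (dup): stack=[-72,-72] mem=[0,0,0,0]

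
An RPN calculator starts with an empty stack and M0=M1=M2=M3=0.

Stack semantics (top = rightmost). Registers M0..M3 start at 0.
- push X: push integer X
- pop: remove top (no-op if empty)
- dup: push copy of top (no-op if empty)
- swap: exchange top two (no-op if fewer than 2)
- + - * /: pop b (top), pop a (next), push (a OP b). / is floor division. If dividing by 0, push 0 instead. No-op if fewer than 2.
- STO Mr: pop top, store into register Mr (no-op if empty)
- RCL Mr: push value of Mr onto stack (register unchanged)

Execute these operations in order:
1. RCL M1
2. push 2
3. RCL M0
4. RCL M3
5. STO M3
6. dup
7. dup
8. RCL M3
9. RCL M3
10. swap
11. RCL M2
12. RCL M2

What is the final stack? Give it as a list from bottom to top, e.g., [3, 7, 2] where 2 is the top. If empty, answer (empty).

Answer: [0, 2, 0, 0, 0, 0, 0, 0, 0]

Derivation:
After op 1 (RCL M1): stack=[0] mem=[0,0,0,0]
After op 2 (push 2): stack=[0,2] mem=[0,0,0,0]
After op 3 (RCL M0): stack=[0,2,0] mem=[0,0,0,0]
After op 4 (RCL M3): stack=[0,2,0,0] mem=[0,0,0,0]
After op 5 (STO M3): stack=[0,2,0] mem=[0,0,0,0]
After op 6 (dup): stack=[0,2,0,0] mem=[0,0,0,0]
After op 7 (dup): stack=[0,2,0,0,0] mem=[0,0,0,0]
After op 8 (RCL M3): stack=[0,2,0,0,0,0] mem=[0,0,0,0]
After op 9 (RCL M3): stack=[0,2,0,0,0,0,0] mem=[0,0,0,0]
After op 10 (swap): stack=[0,2,0,0,0,0,0] mem=[0,0,0,0]
After op 11 (RCL M2): stack=[0,2,0,0,0,0,0,0] mem=[0,0,0,0]
After op 12 (RCL M2): stack=[0,2,0,0,0,0,0,0,0] mem=[0,0,0,0]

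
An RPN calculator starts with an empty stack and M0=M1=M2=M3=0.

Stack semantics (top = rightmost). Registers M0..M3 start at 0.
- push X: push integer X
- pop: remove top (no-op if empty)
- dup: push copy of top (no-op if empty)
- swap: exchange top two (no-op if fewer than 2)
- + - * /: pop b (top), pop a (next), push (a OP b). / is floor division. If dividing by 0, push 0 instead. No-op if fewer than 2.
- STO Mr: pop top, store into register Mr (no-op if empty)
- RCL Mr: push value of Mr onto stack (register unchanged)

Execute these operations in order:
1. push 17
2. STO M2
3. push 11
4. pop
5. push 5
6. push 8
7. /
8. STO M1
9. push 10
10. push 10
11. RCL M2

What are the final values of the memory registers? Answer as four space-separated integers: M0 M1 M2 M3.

After op 1 (push 17): stack=[17] mem=[0,0,0,0]
After op 2 (STO M2): stack=[empty] mem=[0,0,17,0]
After op 3 (push 11): stack=[11] mem=[0,0,17,0]
After op 4 (pop): stack=[empty] mem=[0,0,17,0]
After op 5 (push 5): stack=[5] mem=[0,0,17,0]
After op 6 (push 8): stack=[5,8] mem=[0,0,17,0]
After op 7 (/): stack=[0] mem=[0,0,17,0]
After op 8 (STO M1): stack=[empty] mem=[0,0,17,0]
After op 9 (push 10): stack=[10] mem=[0,0,17,0]
After op 10 (push 10): stack=[10,10] mem=[0,0,17,0]
After op 11 (RCL M2): stack=[10,10,17] mem=[0,0,17,0]

Answer: 0 0 17 0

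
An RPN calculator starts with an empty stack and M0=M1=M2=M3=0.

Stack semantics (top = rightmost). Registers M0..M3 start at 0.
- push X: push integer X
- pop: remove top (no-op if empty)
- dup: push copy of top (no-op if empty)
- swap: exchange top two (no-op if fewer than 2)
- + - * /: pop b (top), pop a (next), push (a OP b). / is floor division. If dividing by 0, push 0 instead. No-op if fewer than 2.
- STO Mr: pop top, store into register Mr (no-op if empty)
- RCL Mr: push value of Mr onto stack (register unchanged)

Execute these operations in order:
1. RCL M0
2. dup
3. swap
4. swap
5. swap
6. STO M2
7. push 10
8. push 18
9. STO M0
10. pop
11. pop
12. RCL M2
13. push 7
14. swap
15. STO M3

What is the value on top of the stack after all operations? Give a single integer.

After op 1 (RCL M0): stack=[0] mem=[0,0,0,0]
After op 2 (dup): stack=[0,0] mem=[0,0,0,0]
After op 3 (swap): stack=[0,0] mem=[0,0,0,0]
After op 4 (swap): stack=[0,0] mem=[0,0,0,0]
After op 5 (swap): stack=[0,0] mem=[0,0,0,0]
After op 6 (STO M2): stack=[0] mem=[0,0,0,0]
After op 7 (push 10): stack=[0,10] mem=[0,0,0,0]
After op 8 (push 18): stack=[0,10,18] mem=[0,0,0,0]
After op 9 (STO M0): stack=[0,10] mem=[18,0,0,0]
After op 10 (pop): stack=[0] mem=[18,0,0,0]
After op 11 (pop): stack=[empty] mem=[18,0,0,0]
After op 12 (RCL M2): stack=[0] mem=[18,0,0,0]
After op 13 (push 7): stack=[0,7] mem=[18,0,0,0]
After op 14 (swap): stack=[7,0] mem=[18,0,0,0]
After op 15 (STO M3): stack=[7] mem=[18,0,0,0]

Answer: 7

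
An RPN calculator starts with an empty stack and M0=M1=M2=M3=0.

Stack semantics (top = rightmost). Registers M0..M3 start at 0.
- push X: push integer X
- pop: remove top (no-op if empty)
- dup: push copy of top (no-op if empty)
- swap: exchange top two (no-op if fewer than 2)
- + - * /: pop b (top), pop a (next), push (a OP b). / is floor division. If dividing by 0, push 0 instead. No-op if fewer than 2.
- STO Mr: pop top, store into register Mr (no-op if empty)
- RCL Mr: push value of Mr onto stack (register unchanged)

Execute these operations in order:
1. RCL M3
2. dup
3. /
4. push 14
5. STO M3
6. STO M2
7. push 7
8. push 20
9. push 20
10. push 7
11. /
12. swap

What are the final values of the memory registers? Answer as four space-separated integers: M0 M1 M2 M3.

Answer: 0 0 0 14

Derivation:
After op 1 (RCL M3): stack=[0] mem=[0,0,0,0]
After op 2 (dup): stack=[0,0] mem=[0,0,0,0]
After op 3 (/): stack=[0] mem=[0,0,0,0]
After op 4 (push 14): stack=[0,14] mem=[0,0,0,0]
After op 5 (STO M3): stack=[0] mem=[0,0,0,14]
After op 6 (STO M2): stack=[empty] mem=[0,0,0,14]
After op 7 (push 7): stack=[7] mem=[0,0,0,14]
After op 8 (push 20): stack=[7,20] mem=[0,0,0,14]
After op 9 (push 20): stack=[7,20,20] mem=[0,0,0,14]
After op 10 (push 7): stack=[7,20,20,7] mem=[0,0,0,14]
After op 11 (/): stack=[7,20,2] mem=[0,0,0,14]
After op 12 (swap): stack=[7,2,20] mem=[0,0,0,14]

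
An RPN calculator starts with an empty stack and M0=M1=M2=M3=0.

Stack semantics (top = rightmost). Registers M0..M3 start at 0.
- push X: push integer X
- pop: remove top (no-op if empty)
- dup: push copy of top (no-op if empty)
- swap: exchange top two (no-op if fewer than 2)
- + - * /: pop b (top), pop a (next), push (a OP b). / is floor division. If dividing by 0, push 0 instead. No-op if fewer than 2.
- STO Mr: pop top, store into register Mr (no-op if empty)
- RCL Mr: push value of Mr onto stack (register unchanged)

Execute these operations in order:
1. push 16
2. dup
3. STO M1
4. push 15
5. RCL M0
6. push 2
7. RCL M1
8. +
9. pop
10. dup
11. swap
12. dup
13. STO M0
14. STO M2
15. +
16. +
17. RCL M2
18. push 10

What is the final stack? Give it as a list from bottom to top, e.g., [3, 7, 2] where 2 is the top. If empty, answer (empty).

After op 1 (push 16): stack=[16] mem=[0,0,0,0]
After op 2 (dup): stack=[16,16] mem=[0,0,0,0]
After op 3 (STO M1): stack=[16] mem=[0,16,0,0]
After op 4 (push 15): stack=[16,15] mem=[0,16,0,0]
After op 5 (RCL M0): stack=[16,15,0] mem=[0,16,0,0]
After op 6 (push 2): stack=[16,15,0,2] mem=[0,16,0,0]
After op 7 (RCL M1): stack=[16,15,0,2,16] mem=[0,16,0,0]
After op 8 (+): stack=[16,15,0,18] mem=[0,16,0,0]
After op 9 (pop): stack=[16,15,0] mem=[0,16,0,0]
After op 10 (dup): stack=[16,15,0,0] mem=[0,16,0,0]
After op 11 (swap): stack=[16,15,0,0] mem=[0,16,0,0]
After op 12 (dup): stack=[16,15,0,0,0] mem=[0,16,0,0]
After op 13 (STO M0): stack=[16,15,0,0] mem=[0,16,0,0]
After op 14 (STO M2): stack=[16,15,0] mem=[0,16,0,0]
After op 15 (+): stack=[16,15] mem=[0,16,0,0]
After op 16 (+): stack=[31] mem=[0,16,0,0]
After op 17 (RCL M2): stack=[31,0] mem=[0,16,0,0]
After op 18 (push 10): stack=[31,0,10] mem=[0,16,0,0]

Answer: [31, 0, 10]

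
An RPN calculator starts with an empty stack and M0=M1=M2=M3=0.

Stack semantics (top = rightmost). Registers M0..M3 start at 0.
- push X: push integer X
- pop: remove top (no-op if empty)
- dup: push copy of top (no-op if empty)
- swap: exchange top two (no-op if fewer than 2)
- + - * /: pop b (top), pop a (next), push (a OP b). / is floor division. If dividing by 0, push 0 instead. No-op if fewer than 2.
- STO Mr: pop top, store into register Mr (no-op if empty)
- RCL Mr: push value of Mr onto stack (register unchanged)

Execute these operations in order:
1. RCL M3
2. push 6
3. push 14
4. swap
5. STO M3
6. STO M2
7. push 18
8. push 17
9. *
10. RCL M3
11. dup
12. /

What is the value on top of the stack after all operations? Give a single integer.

After op 1 (RCL M3): stack=[0] mem=[0,0,0,0]
After op 2 (push 6): stack=[0,6] mem=[0,0,0,0]
After op 3 (push 14): stack=[0,6,14] mem=[0,0,0,0]
After op 4 (swap): stack=[0,14,6] mem=[0,0,0,0]
After op 5 (STO M3): stack=[0,14] mem=[0,0,0,6]
After op 6 (STO M2): stack=[0] mem=[0,0,14,6]
After op 7 (push 18): stack=[0,18] mem=[0,0,14,6]
After op 8 (push 17): stack=[0,18,17] mem=[0,0,14,6]
After op 9 (*): stack=[0,306] mem=[0,0,14,6]
After op 10 (RCL M3): stack=[0,306,6] mem=[0,0,14,6]
After op 11 (dup): stack=[0,306,6,6] mem=[0,0,14,6]
After op 12 (/): stack=[0,306,1] mem=[0,0,14,6]

Answer: 1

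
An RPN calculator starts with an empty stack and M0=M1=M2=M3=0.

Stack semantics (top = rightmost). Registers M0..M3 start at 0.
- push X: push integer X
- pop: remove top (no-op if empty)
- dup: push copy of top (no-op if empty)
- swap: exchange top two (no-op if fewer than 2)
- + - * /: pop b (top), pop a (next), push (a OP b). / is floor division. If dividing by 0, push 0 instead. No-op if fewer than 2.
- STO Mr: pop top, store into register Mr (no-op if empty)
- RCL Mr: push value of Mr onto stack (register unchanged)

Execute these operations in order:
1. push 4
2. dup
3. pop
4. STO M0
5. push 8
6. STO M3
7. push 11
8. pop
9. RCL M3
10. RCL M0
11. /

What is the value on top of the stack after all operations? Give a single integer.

Answer: 2

Derivation:
After op 1 (push 4): stack=[4] mem=[0,0,0,0]
After op 2 (dup): stack=[4,4] mem=[0,0,0,0]
After op 3 (pop): stack=[4] mem=[0,0,0,0]
After op 4 (STO M0): stack=[empty] mem=[4,0,0,0]
After op 5 (push 8): stack=[8] mem=[4,0,0,0]
After op 6 (STO M3): stack=[empty] mem=[4,0,0,8]
After op 7 (push 11): stack=[11] mem=[4,0,0,8]
After op 8 (pop): stack=[empty] mem=[4,0,0,8]
After op 9 (RCL M3): stack=[8] mem=[4,0,0,8]
After op 10 (RCL M0): stack=[8,4] mem=[4,0,0,8]
After op 11 (/): stack=[2] mem=[4,0,0,8]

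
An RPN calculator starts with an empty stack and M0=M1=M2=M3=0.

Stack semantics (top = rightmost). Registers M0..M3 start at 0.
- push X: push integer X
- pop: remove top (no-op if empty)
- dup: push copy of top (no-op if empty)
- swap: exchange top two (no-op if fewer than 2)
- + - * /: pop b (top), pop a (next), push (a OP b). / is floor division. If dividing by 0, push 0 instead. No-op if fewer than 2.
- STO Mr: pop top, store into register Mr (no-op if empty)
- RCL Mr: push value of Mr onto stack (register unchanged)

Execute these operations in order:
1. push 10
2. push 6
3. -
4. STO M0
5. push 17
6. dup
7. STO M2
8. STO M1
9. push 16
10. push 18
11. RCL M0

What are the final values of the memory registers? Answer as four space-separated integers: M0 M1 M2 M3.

Answer: 4 17 17 0

Derivation:
After op 1 (push 10): stack=[10] mem=[0,0,0,0]
After op 2 (push 6): stack=[10,6] mem=[0,0,0,0]
After op 3 (-): stack=[4] mem=[0,0,0,0]
After op 4 (STO M0): stack=[empty] mem=[4,0,0,0]
After op 5 (push 17): stack=[17] mem=[4,0,0,0]
After op 6 (dup): stack=[17,17] mem=[4,0,0,0]
After op 7 (STO M2): stack=[17] mem=[4,0,17,0]
After op 8 (STO M1): stack=[empty] mem=[4,17,17,0]
After op 9 (push 16): stack=[16] mem=[4,17,17,0]
After op 10 (push 18): stack=[16,18] mem=[4,17,17,0]
After op 11 (RCL M0): stack=[16,18,4] mem=[4,17,17,0]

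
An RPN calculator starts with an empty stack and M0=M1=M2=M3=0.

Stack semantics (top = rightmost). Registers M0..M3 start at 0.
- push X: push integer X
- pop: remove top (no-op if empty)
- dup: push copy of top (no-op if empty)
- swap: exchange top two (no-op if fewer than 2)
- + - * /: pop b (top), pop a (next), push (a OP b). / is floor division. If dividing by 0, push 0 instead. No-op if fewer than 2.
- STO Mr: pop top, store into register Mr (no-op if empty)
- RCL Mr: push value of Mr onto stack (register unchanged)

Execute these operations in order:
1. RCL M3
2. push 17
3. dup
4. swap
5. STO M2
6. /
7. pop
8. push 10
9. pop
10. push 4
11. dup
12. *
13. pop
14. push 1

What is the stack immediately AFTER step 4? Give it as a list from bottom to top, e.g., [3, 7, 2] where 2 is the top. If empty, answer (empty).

After op 1 (RCL M3): stack=[0] mem=[0,0,0,0]
After op 2 (push 17): stack=[0,17] mem=[0,0,0,0]
After op 3 (dup): stack=[0,17,17] mem=[0,0,0,0]
After op 4 (swap): stack=[0,17,17] mem=[0,0,0,0]

[0, 17, 17]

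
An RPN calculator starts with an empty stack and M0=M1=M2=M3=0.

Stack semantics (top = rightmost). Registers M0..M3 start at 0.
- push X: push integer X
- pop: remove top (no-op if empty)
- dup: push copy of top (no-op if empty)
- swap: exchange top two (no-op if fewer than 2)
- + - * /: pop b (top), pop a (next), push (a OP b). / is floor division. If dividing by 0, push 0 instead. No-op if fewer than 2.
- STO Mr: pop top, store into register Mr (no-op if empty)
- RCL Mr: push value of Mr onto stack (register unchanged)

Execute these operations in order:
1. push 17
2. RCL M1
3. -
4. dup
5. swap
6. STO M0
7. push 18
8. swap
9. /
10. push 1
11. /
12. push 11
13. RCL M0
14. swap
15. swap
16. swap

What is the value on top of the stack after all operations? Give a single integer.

Answer: 11

Derivation:
After op 1 (push 17): stack=[17] mem=[0,0,0,0]
After op 2 (RCL M1): stack=[17,0] mem=[0,0,0,0]
After op 3 (-): stack=[17] mem=[0,0,0,0]
After op 4 (dup): stack=[17,17] mem=[0,0,0,0]
After op 5 (swap): stack=[17,17] mem=[0,0,0,0]
After op 6 (STO M0): stack=[17] mem=[17,0,0,0]
After op 7 (push 18): stack=[17,18] mem=[17,0,0,0]
After op 8 (swap): stack=[18,17] mem=[17,0,0,0]
After op 9 (/): stack=[1] mem=[17,0,0,0]
After op 10 (push 1): stack=[1,1] mem=[17,0,0,0]
After op 11 (/): stack=[1] mem=[17,0,0,0]
After op 12 (push 11): stack=[1,11] mem=[17,0,0,0]
After op 13 (RCL M0): stack=[1,11,17] mem=[17,0,0,0]
After op 14 (swap): stack=[1,17,11] mem=[17,0,0,0]
After op 15 (swap): stack=[1,11,17] mem=[17,0,0,0]
After op 16 (swap): stack=[1,17,11] mem=[17,0,0,0]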